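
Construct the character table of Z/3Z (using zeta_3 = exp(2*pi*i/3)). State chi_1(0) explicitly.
Character table of Z/3Z (irreps indexed chi_0,...,chi_2 with chi_k(m) = zeta_3^(k*m), zeta_3 = exp(2*pi*i/3)):
  irrep \ class  {0} (size 1)  {1} (size 1)    {2} (size 1)  
  chi_0          1             1               1             
  chi_1          1             exp(2*I*pi/3)   exp(-2*I*pi/3)
  chi_2          1             exp(-2*I*pi/3)  exp(2*I*pi/3) 

Spot check: chi_1(0) = zeta_3^(1*0) = zeta_3^0 = 1.

Derivation: Z/3Z is abelian, so all 3 irreducible complex representations are 1-dimensional. They are given by chi_k(m) = zeta_3^(k*m) for k = 0,...,2. Row orthogonality: sum_m chi_k(m) conj(chi_l(m)) = 3 * [k = l].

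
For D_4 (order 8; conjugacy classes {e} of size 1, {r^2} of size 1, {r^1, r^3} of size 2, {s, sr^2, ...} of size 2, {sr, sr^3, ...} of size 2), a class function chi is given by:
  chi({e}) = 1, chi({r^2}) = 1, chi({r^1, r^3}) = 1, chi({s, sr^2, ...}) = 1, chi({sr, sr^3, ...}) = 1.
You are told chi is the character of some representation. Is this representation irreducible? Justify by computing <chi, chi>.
Irreducible: <chi, chi> = 1.

Working: <chi, chi> = (1/|G|) sum_C |C| * |chi(C)|^2 = (1/8)[1*|1|^2 + 1*|1|^2 + 2*|1|^2 + 2*|1|^2 + 2*|1|^2]
  = (1/8)[(1) + (1) + (2) + (2) + (2)] = 8/8 = 1.
A character is irreducible iff <chi, chi> = 1, so this representation is irreducible.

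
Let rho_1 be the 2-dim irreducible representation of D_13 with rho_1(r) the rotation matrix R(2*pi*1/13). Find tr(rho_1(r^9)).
chi_{rho_1}(r^9) = 2*cos(2*pi*1*9/13) = -2*cos(5*pi/13)

Reasoning: rho_1(r^9) is rotation by angle 2*pi*1*9/13, whose trace is 2*cos(2*pi*1*9/13) = -2*cos(5*pi/13).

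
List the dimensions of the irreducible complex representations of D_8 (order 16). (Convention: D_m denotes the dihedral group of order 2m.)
Dimensions: 1, 1, 1, 1, 2, 2, 2

Argument: There are 7 irreducibles (= number of conjugacy classes). Their dimensions d_i satisfy sum d_i^2 = |G| = 16: 1 + 1 + 1 + 1 + 4 + 4 + 4 = 16.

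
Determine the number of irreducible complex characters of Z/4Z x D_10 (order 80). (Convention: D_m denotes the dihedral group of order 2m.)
32

Why: The number of irreducible complex representations of a finite group equals its number of conjugacy classes. For a direct product, #classes(G x H) = #classes(G) * #classes(H). Z/4Z has 4 classes (abelian), D_10 has 8 classes, so 4 * 8 = 32, so Z/4Z x D_10 (order 80) has exactly 32 irreducible complex representations.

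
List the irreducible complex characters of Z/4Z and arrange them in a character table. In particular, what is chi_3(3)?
Character table of Z/4Z (irreps indexed chi_0,...,chi_3 with chi_k(m) = zeta_4^(k*m), zeta_4 = exp(2*pi*i/4)):
  irrep \ class  {0} (size 1)  {1} (size 1)  {2} (size 1)  {3} (size 1)
  chi_0          1             1             1             1           
  chi_1          1             I             -1            -I          
  chi_2          1             -1            1             -1          
  chi_3          1             -I            -1            I           

Spot check: chi_3(3) = zeta_4^(3*3) = zeta_4^9 = I.

Proof sketch: Z/4Z is abelian, so all 4 irreducible complex representations are 1-dimensional. They are given by chi_k(m) = zeta_4^(k*m) for k = 0,...,3. Row orthogonality: sum_m chi_k(m) conj(chi_l(m)) = 4 * [k = l].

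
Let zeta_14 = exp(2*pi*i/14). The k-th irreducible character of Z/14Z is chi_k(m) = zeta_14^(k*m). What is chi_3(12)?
chi_3(12) = zeta_14^36 = exp(-6*I*pi/7)

Justification: chi_3(12) = zeta_14^(3*12) = zeta_14^36. Since zeta_14^14 = 1, this equals zeta_14^8 = exp(2*pi*i*8/14) = exp(-6*I*pi/7).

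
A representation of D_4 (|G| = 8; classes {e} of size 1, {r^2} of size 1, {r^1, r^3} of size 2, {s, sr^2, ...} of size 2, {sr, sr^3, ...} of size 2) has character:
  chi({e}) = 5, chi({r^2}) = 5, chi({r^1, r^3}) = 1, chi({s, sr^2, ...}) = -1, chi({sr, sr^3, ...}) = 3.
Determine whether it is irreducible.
Not irreducible (reducible): <chi, chi> = 9 > 1.

Argument: <chi, chi> = (1/|G|) sum_C |C| * |chi(C)|^2 = (1/8)[1*|5|^2 + 1*|5|^2 + 2*|1|^2 + 2*|-1|^2 + 2*|3|^2]
  = (1/8)[(25) + (25) + (2) + (2) + (18)] = 72/8 = 9.
A character is irreducible iff <chi, chi> = 1, so this representation is reducible.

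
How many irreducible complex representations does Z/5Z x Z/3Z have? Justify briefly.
15

Derivation: The number of irreducible complex representations of a finite group equals its number of conjugacy classes. Z/5Z x Z/3Z is abelian of order 15, so every element is its own conjugacy class: 15 classes, so Z/5Z x Z/3Z (order 15) has exactly 15 irreducible complex representations.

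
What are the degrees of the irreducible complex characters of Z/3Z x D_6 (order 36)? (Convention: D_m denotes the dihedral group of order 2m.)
Dimensions: 1, 1, 1, 1, 1, 1, 1, 1, 1, 1, 1, 1, 2, 2, 2, 2, 2, 2

Argument: There are 18 irreducibles (= number of conjugacy classes). Their dimensions d_i satisfy sum d_i^2 = |G| = 36: 1 + 1 + 1 + 1 + 1 + 1 + 1 + 1 + 1 + 1 + 1 + 1 + 4 + 4 + 4 + 4 + 4 + 4 = 36. (For the product with Z/3Z: each of the 3 1-dim characters of Z/3Z tensors with each irrep of D_6, giving 3 copies of each D_6-dimension.)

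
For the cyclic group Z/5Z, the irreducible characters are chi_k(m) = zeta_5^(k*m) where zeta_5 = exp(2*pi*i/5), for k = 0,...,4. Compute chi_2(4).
chi_2(4) = zeta_5^8 = exp(-4*I*pi/5)

Derivation: chi_2(4) = zeta_5^(2*4) = zeta_5^8. Since zeta_5^5 = 1, this equals zeta_5^3 = exp(2*pi*i*3/5) = exp(-4*I*pi/5).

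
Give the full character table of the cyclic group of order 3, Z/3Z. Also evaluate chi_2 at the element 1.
Character table of Z/3Z (irreps indexed chi_0,...,chi_2 with chi_k(m) = zeta_3^(k*m), zeta_3 = exp(2*pi*i/3)):
  irrep \ class  {0} (size 1)  {1} (size 1)    {2} (size 1)  
  chi_0          1             1               1             
  chi_1          1             exp(2*I*pi/3)   exp(-2*I*pi/3)
  chi_2          1             exp(-2*I*pi/3)  exp(2*I*pi/3) 

Spot check: chi_2(1) = zeta_3^(2*1) = zeta_3^2 = exp(-2*I*pi/3).

Derivation: Z/3Z is abelian, so all 3 irreducible complex representations are 1-dimensional. They are given by chi_k(m) = zeta_3^(k*m) for k = 0,...,2. Row orthogonality: sum_m chi_k(m) conj(chi_l(m)) = 3 * [k = l].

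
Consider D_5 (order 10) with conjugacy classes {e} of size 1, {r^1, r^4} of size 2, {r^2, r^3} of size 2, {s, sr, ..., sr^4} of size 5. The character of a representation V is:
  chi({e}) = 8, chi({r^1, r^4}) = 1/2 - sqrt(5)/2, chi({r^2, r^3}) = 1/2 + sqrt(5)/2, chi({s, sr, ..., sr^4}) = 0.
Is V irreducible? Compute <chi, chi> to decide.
Not irreducible (reducible): <chi, chi> = 7 > 1.

Argument: <chi, chi> = (1/|G|) sum_C |C| * |chi(C)|^2 = (1/10)[1*|8|^2 + 2*|1/2 - sqrt(5)/2|^2 + 2*|1/2 + sqrt(5)/2|^2 + 5*|0|^2]
  = (1/10)[(64) + (3 - sqrt(5)) + (sqrt(5) + 3) + (0)] = 70/10 = 7.
A character is irreducible iff <chi, chi> = 1, so this representation is reducible.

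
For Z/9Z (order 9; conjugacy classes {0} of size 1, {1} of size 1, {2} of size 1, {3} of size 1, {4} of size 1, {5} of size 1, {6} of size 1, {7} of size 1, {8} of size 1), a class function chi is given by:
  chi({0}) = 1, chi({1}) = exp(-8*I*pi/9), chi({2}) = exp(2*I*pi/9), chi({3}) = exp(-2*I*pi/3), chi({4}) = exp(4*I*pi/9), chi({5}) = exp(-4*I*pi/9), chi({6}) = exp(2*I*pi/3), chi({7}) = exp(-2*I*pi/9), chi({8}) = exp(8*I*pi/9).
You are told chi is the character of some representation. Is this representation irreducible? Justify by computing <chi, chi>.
Irreducible: <chi, chi> = 1.

Proof sketch: <chi, chi> = (1/|G|) sum_C |C| * |chi(C)|^2 = (1/9)[1*|1|^2 + 1*|exp(-8*I*pi/9)|^2 + 1*|exp(2*I*pi/9)|^2 + 1*|exp(-2*I*pi/3)|^2 + 1*|exp(4*I*pi/9)|^2 + 1*|exp(-4*I*pi/9)|^2 + 1*|exp(2*I*pi/3)|^2 + 1*|exp(-2*I*pi/9)|^2 + 1*|exp(8*I*pi/9)|^2]
  = (1/9)[(1) + (1) + (1) + (1) + (1) + (1) + (1) + (1) + (1)] = 9/9 = 1.
(Exp terms are combined using exp(i*s)*conj(exp(i*t)) = exp(i*(s-t)), and sums of them are collapsed using the identity that for every m > 1 the m distinct m-th roots of unity sum to 0, e.g. 1 + exp(2*I*pi/3) + exp(-2*I*pi/3) = 0.)
A character is irreducible iff <chi, chi> = 1, so this representation is irreducible.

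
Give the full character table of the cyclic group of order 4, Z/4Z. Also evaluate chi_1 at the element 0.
Character table of Z/4Z (irreps indexed chi_0,...,chi_3 with chi_k(m) = zeta_4^(k*m), zeta_4 = exp(2*pi*i/4)):
  irrep \ class  {0} (size 1)  {1} (size 1)  {2} (size 1)  {3} (size 1)
  chi_0          1             1             1             1           
  chi_1          1             I             -1            -I          
  chi_2          1             -1            1             -1          
  chi_3          1             -I            -1            I           

Spot check: chi_1(0) = zeta_4^(1*0) = zeta_4^0 = 1.

Argument: Z/4Z is abelian, so all 4 irreducible complex representations are 1-dimensional. They are given by chi_k(m) = zeta_4^(k*m) for k = 0,...,3. Row orthogonality: sum_m chi_k(m) conj(chi_l(m)) = 4 * [k = l].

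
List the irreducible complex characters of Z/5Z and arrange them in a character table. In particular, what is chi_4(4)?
Character table of Z/5Z (irreps indexed chi_0,...,chi_4 with chi_k(m) = zeta_5^(k*m), zeta_5 = exp(2*pi*i/5)):
  irrep \ class  {0} (size 1)  {1} (size 1)    {2} (size 1)    {3} (size 1)    {4} (size 1)  
  chi_0          1             1               1               1               1             
  chi_1          1             exp(2*I*pi/5)   exp(4*I*pi/5)   exp(-4*I*pi/5)  exp(-2*I*pi/5)
  chi_2          1             exp(4*I*pi/5)   exp(-2*I*pi/5)  exp(2*I*pi/5)   exp(-4*I*pi/5)
  chi_3          1             exp(-4*I*pi/5)  exp(2*I*pi/5)   exp(-2*I*pi/5)  exp(4*I*pi/5) 
  chi_4          1             exp(-2*I*pi/5)  exp(-4*I*pi/5)  exp(4*I*pi/5)   exp(2*I*pi/5) 

Spot check: chi_4(4) = zeta_5^(4*4) = zeta_5^16 = exp(2*I*pi/5).

Justification: Z/5Z is abelian, so all 5 irreducible complex representations are 1-dimensional. They are given by chi_k(m) = zeta_5^(k*m) for k = 0,...,4. Row orthogonality: sum_m chi_k(m) conj(chi_l(m)) = 5 * [k = l].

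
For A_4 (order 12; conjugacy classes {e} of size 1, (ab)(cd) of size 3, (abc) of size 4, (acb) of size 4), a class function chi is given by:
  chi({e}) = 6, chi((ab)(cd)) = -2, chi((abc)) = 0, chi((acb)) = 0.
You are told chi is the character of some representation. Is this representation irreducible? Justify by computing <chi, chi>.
Not irreducible (reducible): <chi, chi> = 4 > 1.

Details: <chi, chi> = (1/|G|) sum_C |C| * |chi(C)|^2 = (1/12)[1*|6|^2 + 3*|-2|^2 + 4*|0|^2 + 4*|0|^2]
  = (1/12)[(36) + (12) + (0) + (0)] = 48/12 = 4.
(Exp terms are combined using exp(i*s)*conj(exp(i*t)) = exp(i*(s-t)), and sums of them are collapsed using the identity that for every m > 1 the m distinct m-th roots of unity sum to 0, e.g. 1 + exp(2*I*pi/3) + exp(-2*I*pi/3) = 0.)
A character is irreducible iff <chi, chi> = 1, so this representation is reducible.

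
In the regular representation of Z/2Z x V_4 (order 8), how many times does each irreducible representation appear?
Each irreducible V_i of dimension d_i appears with multiplicity d_i, i.e. rho_reg = (direct sum over all irreducibles V_i) d_i V_i. The irreducible dimensions for Z/2Z x V_4 are 1, 1, 1, 1, 1, 1, 1, 1: 8 irreducibles of dimension 1, each with multiplicity 1. Total dimension 8*1*1 = 8 = |G|.

Solution. General theorem: in the regular representation of a finite group G, each irreducible appears with multiplicity equal to its dimension. Check: dim(rho_reg) = sum d_i^2 = 1 + 1 + 1 + 1 + 1 + 1 + 1 + 1 = 8 = |G|.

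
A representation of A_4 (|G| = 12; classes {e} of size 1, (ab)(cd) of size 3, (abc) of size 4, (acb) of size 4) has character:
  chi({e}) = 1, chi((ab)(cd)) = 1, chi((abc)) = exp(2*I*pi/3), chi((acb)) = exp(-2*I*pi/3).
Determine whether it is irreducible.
Irreducible: <chi, chi> = 1.

Details: <chi, chi> = (1/|G|) sum_C |C| * |chi(C)|^2 = (1/12)[1*|1|^2 + 3*|1|^2 + 4*|exp(2*I*pi/3)|^2 + 4*|exp(-2*I*pi/3)|^2]
  = (1/12)[(1) + (3) + (4) + (4)] = 12/12 = 1.
(Exp terms are combined using exp(i*s)*conj(exp(i*t)) = exp(i*(s-t)), and sums of them are collapsed using the identity that for every m > 1 the m distinct m-th roots of unity sum to 0, e.g. 1 + exp(2*I*pi/3) + exp(-2*I*pi/3) = 0.)
A character is irreducible iff <chi, chi> = 1, so this representation is irreducible.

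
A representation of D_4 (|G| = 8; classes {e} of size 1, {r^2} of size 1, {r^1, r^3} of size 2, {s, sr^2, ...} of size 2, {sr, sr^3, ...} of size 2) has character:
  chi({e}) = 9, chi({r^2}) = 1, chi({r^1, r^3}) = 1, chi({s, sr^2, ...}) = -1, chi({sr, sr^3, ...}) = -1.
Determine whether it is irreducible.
Not irreducible (reducible): <chi, chi> = 11 > 1.

Argument: <chi, chi> = (1/|G|) sum_C |C| * |chi(C)|^2 = (1/8)[1*|9|^2 + 1*|1|^2 + 2*|1|^2 + 2*|-1|^2 + 2*|-1|^2]
  = (1/8)[(81) + (1) + (2) + (2) + (2)] = 88/8 = 11.
A character is irreducible iff <chi, chi> = 1, so this representation is reducible.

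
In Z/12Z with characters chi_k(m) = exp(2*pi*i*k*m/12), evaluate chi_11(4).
chi_11(4) = zeta_12^44 = exp(-2*I*pi/3)

Reasoning: chi_11(4) = zeta_12^(11*4) = zeta_12^44. Since zeta_12^12 = 1, this equals zeta_12^8 = exp(2*pi*i*8/12) = exp(-2*I*pi/3).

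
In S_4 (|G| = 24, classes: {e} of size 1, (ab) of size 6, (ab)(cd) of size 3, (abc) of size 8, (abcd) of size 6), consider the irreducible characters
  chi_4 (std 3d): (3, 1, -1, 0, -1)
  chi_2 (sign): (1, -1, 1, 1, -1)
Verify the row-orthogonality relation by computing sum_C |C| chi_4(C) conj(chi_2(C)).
Sum = 0; so <chi_4, chi_2> = 0 (distinct irreducibles are orthogonal).

Reasoning: Compute term by term over conjugacy classes (|C| * chi_4(C) * conj(chi_2(C))):
  1*(3)*conj(1) + 6*(1)*conj(-1) + 3*(-1)*conj(1) + 8*(0)*conj(1) + 6*(-1)*conj(-1)
  = (3) + (-6) + (-3) + (0) + (6)
  = 0.
Dividing by |G| = 24 gives 0/24 = 0, matching the row-orthogonality relation <chi_4, chi_2> = [chi_4 = chi_2].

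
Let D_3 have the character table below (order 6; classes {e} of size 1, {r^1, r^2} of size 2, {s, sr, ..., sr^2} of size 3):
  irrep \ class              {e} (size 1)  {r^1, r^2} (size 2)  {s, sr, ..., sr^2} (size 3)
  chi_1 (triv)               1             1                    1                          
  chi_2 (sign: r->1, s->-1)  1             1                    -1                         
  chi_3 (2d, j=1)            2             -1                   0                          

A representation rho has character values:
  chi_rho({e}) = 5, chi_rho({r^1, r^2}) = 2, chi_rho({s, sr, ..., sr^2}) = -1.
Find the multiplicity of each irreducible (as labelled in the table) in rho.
Multiplicities: chi_1: 1, chi_2: 2, chi_3: 1.

Derivation: Use <chi_rho, chi> = (1/|G|) sum_C |C| * chi_rho(C) * conj(chi(C)) with |G| = 6 for each irreducible chi in the table:
  <chi_rho, chi_1> = (1/6)[1*(5)*conj(1) + 2*(2)*conj(1) + 3*(-1)*conj(1)]
      = (1/6)[(5) + (4) + (-3)] = 6/6 = 1
  <chi_rho, chi_2> = (1/6)[1*(5)*conj(1) + 2*(2)*conj(1) + 3*(-1)*conj(-1)]
      = (1/6)[(5) + (4) + (3)] = 12/6 = 2
  <chi_rho, chi_3> = (1/6)[1*(5)*conj(2) + 2*(2)*conj(-1) + 3*(-1)*conj(0)]
      = (1/6)[(10) + (-4) + (0)] = 6/6 = 1
Dimension check: dim(rho) = sum (mult * dim) = 1*1 + 2*1 + 1*2 = 5 = chi_rho(e) = 5.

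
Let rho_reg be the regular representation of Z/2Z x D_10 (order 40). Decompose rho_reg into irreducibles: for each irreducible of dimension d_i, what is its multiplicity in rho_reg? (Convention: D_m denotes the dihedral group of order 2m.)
Each irreducible V_i of dimension d_i appears with multiplicity d_i, i.e. rho_reg = (direct sum over all irreducibles V_i) d_i V_i. The irreducible dimensions for Z/2Z x D_10 are 1, 1, 1, 1, 1, 1, 1, 1, 2, 2, 2, 2, 2, 2, 2, 2: 8 irreducibles of dimension 1, each with multiplicity 1; 8 irreducibles of dimension 2, each with multiplicity 2. Total dimension 8*1*1 + 8*2*2 = 40 = |G|.

Working: General theorem: in the regular representation of a finite group G, each irreducible appears with multiplicity equal to its dimension. Check: dim(rho_reg) = sum d_i^2 = 1 + 1 + 1 + 1 + 1 + 1 + 1 + 1 + 4 + 4 + 4 + 4 + 4 + 4 + 4 + 4 = 40 = |G|.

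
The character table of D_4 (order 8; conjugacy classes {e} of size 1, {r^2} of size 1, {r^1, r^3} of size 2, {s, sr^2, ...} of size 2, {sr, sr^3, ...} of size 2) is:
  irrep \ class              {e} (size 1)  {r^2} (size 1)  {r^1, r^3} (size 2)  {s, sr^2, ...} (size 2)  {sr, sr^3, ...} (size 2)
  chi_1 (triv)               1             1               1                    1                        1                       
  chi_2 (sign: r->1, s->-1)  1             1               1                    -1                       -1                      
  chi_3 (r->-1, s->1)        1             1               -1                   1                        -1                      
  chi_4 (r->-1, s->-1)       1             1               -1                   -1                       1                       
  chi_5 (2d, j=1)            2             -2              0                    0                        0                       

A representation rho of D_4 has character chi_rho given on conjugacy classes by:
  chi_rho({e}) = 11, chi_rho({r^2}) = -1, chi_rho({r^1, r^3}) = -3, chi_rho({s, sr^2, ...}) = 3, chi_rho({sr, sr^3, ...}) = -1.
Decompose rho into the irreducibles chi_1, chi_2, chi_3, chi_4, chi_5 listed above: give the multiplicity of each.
Multiplicities: chi_1: 1, chi_2: 0, chi_3: 3, chi_4: 1, chi_5: 3.

Solution. Use <chi_rho, chi> = (1/|G|) sum_C |C| * chi_rho(C) * conj(chi(C)) with |G| = 8 for each irreducible chi in the table:
  <chi_rho, chi_1> = (1/8)[1*(11)*conj(1) + 1*(-1)*conj(1) + 2*(-3)*conj(1) + 2*(3)*conj(1) + 2*(-1)*conj(1)]
      = (1/8)[(11) + (-1) + (-6) + (6) + (-2)] = 8/8 = 1
  <chi_rho, chi_2> = (1/8)[1*(11)*conj(1) + 1*(-1)*conj(1) + 2*(-3)*conj(1) + 2*(3)*conj(-1) + 2*(-1)*conj(-1)]
      = (1/8)[(11) + (-1) + (-6) + (-6) + (2)] = 0/8 = 0
  <chi_rho, chi_3> = (1/8)[1*(11)*conj(1) + 1*(-1)*conj(1) + 2*(-3)*conj(-1) + 2*(3)*conj(1) + 2*(-1)*conj(-1)]
      = (1/8)[(11) + (-1) + (6) + (6) + (2)] = 24/8 = 3
  <chi_rho, chi_4> = (1/8)[1*(11)*conj(1) + 1*(-1)*conj(1) + 2*(-3)*conj(-1) + 2*(3)*conj(-1) + 2*(-1)*conj(1)]
      = (1/8)[(11) + (-1) + (6) + (-6) + (-2)] = 8/8 = 1
  <chi_rho, chi_5> = (1/8)[1*(11)*conj(2) + 1*(-1)*conj(-2) + 2*(-3)*conj(0) + 2*(3)*conj(0) + 2*(-1)*conj(0)]
      = (1/8)[(22) + (2) + (0) + (0) + (0)] = 24/8 = 3
Dimension check: dim(rho) = sum (mult * dim) = 1*1 + 0*1 + 3*1 + 1*1 + 3*2 = 11 = chi_rho(e) = 11.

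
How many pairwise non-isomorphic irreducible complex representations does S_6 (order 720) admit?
11

Argument: The number of irreducible complex representations of a finite group equals its number of conjugacy classes. Conjugacy classes in S_6 correspond to cycle types, i.e. partitions of 6; there are p(6) = 11 of them, so S_6 (order 720) has exactly 11 irreducible complex representations.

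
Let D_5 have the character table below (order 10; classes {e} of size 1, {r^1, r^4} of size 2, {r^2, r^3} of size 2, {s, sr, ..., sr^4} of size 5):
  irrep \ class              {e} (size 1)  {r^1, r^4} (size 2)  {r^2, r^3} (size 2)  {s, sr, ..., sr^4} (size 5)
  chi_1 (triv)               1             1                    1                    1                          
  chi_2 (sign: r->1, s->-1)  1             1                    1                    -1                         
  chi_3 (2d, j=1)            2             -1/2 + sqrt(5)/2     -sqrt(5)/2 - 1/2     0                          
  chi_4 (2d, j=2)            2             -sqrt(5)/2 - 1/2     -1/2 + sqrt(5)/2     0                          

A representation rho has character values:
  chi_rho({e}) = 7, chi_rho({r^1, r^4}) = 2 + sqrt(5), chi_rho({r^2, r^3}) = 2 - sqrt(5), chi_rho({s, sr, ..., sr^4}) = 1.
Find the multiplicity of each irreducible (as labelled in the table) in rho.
Multiplicities: chi_1: 2, chi_2: 1, chi_3: 2, chi_4: 0.

Proof sketch: Use <chi_rho, chi> = (1/|G|) sum_C |C| * chi_rho(C) * conj(chi(C)) with |G| = 10 for each irreducible chi in the table:
  <chi_rho, chi_1> = (1/10)[1*(7)*conj(1) + 2*(2 + sqrt(5))*conj(1) + 2*(2 - sqrt(5))*conj(1) + 5*(1)*conj(1)]
      = (1/10)[(7) + (4 + 2*sqrt(5)) + (4 - 2*sqrt(5)) + (5)] = 20/10 = 2
  <chi_rho, chi_2> = (1/10)[1*(7)*conj(1) + 2*(2 + sqrt(5))*conj(1) + 2*(2 - sqrt(5))*conj(1) + 5*(1)*conj(-1)]
      = (1/10)[(7) + (4 + 2*sqrt(5)) + (4 - 2*sqrt(5)) + (-5)] = 10/10 = 1
  <chi_rho, chi_3> = (1/10)[1*(7)*conj(2) + 2*(2 + sqrt(5))*conj(-1/2 + sqrt(5)/2) + 2*(2 - sqrt(5))*conj(-sqrt(5)/2 - 1/2) + 5*(1)*conj(0)]
      = (1/10)[(14) + (sqrt(5) + 3) + (3 - sqrt(5)) + (0)] = 20/10 = 2
  <chi_rho, chi_4> = (1/10)[1*(7)*conj(2) + 2*(2 + sqrt(5))*conj(-sqrt(5)/2 - 1/2) + 2*(2 - sqrt(5))*conj(-1/2 + sqrt(5)/2) + 5*(1)*conj(0)]
      = (1/10)[(14) + (-7 - 3*sqrt(5)) + (-7 + 3*sqrt(5)) + (0)] = 0/10 = 0
Dimension check: dim(rho) = sum (mult * dim) = 2*1 + 1*1 + 2*2 + 0*2 = 7 = chi_rho(e) = 7.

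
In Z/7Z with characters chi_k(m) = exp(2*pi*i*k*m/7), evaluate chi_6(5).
chi_6(5) = zeta_7^30 = exp(4*I*pi/7)

Derivation: chi_6(5) = zeta_7^(6*5) = zeta_7^30. Since zeta_7^7 = 1, this equals zeta_7^2 = exp(2*pi*i*2/7) = exp(4*I*pi/7).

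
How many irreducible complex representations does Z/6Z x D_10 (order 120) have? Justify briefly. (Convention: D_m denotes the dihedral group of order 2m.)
48

Proof sketch: The number of irreducible complex representations of a finite group equals its number of conjugacy classes. For a direct product, #classes(G x H) = #classes(G) * #classes(H). Z/6Z has 6 classes (abelian), D_10 has 8 classes, so 6 * 8 = 48, so Z/6Z x D_10 (order 120) has exactly 48 irreducible complex representations.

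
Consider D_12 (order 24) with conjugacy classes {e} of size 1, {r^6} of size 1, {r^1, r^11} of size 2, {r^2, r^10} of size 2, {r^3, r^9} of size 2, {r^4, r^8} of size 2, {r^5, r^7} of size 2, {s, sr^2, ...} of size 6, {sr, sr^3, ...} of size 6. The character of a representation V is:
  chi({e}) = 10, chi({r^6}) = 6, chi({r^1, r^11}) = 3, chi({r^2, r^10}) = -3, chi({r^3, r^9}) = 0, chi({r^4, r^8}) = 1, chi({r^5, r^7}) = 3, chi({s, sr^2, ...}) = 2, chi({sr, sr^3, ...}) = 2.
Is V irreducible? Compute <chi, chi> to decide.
Not irreducible (reducible): <chi, chi> = 10 > 1.

Working: <chi, chi> = (1/|G|) sum_C |C| * |chi(C)|^2 = (1/24)[1*|10|^2 + 1*|6|^2 + 2*|3|^2 + 2*|-3|^2 + 2*|0|^2 + 2*|1|^2 + 2*|3|^2 + 6*|2|^2 + 6*|2|^2]
  = (1/24)[(100) + (36) + (18) + (18) + (0) + (2) + (18) + (24) + (24)] = 240/24 = 10.
A character is irreducible iff <chi, chi> = 1, so this representation is reducible.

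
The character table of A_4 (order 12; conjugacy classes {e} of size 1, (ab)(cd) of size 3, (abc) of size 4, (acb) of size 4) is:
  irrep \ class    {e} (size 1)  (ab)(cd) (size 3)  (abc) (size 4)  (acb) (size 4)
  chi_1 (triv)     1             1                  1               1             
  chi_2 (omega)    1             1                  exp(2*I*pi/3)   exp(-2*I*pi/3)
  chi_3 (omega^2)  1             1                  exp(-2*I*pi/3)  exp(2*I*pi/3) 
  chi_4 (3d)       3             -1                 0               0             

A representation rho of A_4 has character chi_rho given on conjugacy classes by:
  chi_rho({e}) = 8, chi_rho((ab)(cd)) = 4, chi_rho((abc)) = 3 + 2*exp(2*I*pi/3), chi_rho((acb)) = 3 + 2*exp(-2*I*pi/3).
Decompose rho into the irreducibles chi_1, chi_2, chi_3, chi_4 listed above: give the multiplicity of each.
Multiplicities: chi_1: 3, chi_2: 2, chi_3: 0, chi_4: 1.

Justification: Use <chi_rho, chi> = (1/|G|) sum_C |C| * chi_rho(C) * conj(chi(C)) with |G| = 12 for each irreducible chi in the table:
  <chi_rho, chi_1> = (1/12)[1*(8)*conj(1) + 3*(4)*conj(1) + 4*(3 + 2*exp(2*I*pi/3))*conj(1) + 4*(3 + 2*exp(-2*I*pi/3))*conj(1)]
      = (1/12)[(8) + (12) + (12 + 8*exp(2*I*pi/3)) + (12 + 8*exp(-2*I*pi/3))] = 36/12 = 3
  <chi_rho, chi_2> = (1/12)[1*(8)*conj(1) + 3*(4)*conj(1) + 4*(3 + 2*exp(2*I*pi/3))*conj(exp(2*I*pi/3)) + 4*(3 + 2*exp(-2*I*pi/3))*conj(exp(-2*I*pi/3))]
      = (1/12)[(8) + (12) + (8 + 12*exp(-2*I*pi/3)) + (8 + 12*exp(2*I*pi/3))] = 24/12 = 2
  <chi_rho, chi_3> = (1/12)[1*(8)*conj(1) + 3*(4)*conj(1) + 4*(3 + 2*exp(2*I*pi/3))*conj(exp(-2*I*pi/3)) + 4*(3 + 2*exp(-2*I*pi/3))*conj(exp(2*I*pi/3))]
      = (1/12)[(8) + (12) + (8*exp(-2*I*pi/3) + 12*exp(2*I*pi/3)) + (12*exp(-2*I*pi/3) + 8*exp(2*I*pi/3))] = 0/12 = 0
  <chi_rho, chi_4> = (1/12)[1*(8)*conj(3) + 3*(4)*conj(-1) + 4*(3 + 2*exp(2*I*pi/3))*conj(0) + 4*(3 + 2*exp(-2*I*pi/3))*conj(0)]
      = (1/12)[(24) + (-12) + (0) + (0)] = 12/12 = 1
(Exp terms are combined using exp(i*s)*conj(exp(i*t)) = exp(i*(s-t)), and sums of them are collapsed using the identity that for every m > 1 the m distinct m-th roots of unity sum to 0, e.g. 1 + exp(2*I*pi/3) + exp(-2*I*pi/3) = 0.)
Dimension check: dim(rho) = sum (mult * dim) = 3*1 + 2*1 + 0*1 + 1*3 = 8 = chi_rho(e) = 8.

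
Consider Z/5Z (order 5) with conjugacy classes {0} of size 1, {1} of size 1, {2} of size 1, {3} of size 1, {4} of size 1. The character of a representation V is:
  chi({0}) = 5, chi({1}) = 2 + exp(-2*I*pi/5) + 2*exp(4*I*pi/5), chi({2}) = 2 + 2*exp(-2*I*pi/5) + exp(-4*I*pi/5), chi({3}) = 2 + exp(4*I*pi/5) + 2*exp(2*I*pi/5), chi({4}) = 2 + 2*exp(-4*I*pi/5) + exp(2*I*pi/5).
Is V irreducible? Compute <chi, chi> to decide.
Not irreducible (reducible): <chi, chi> = 9 > 1.

Explanation: <chi, chi> = (1/|G|) sum_C |C| * |chi(C)|^2 = (1/5)[1*|5|^2 + 1*|2 + exp(-2*I*pi/5) + 2*exp(4*I*pi/5)|^2 + 1*|2 + 2*exp(-2*I*pi/5) + exp(-4*I*pi/5)|^2 + 1*|2 + exp(4*I*pi/5) + 2*exp(2*I*pi/5)|^2 + 1*|2 + 2*exp(-4*I*pi/5) + exp(2*I*pi/5)|^2]
  = (1/5)[(25) + (9 + 6*exp(-4*I*pi/5) + 2*exp(-2*I*pi/5) + 2*exp(2*I*pi/5) + 6*exp(4*I*pi/5)) + (9 + 6*exp(-2*I*pi/5) + 2*exp(-4*I*pi/5) + 2*exp(4*I*pi/5) + 6*exp(2*I*pi/5)) + (9 + 6*exp(-2*I*pi/5) + 2*exp(-4*I*pi/5) + 2*exp(4*I*pi/5) + 6*exp(2*I*pi/5)) + (9 + 6*exp(-4*I*pi/5) + 2*exp(-2*I*pi/5) + 2*exp(2*I*pi/5) + 6*exp(4*I*pi/5))] = 45/5 = 9.
(Exp terms are combined using exp(i*s)*conj(exp(i*t)) = exp(i*(s-t)), and sums of them are collapsed using the identity that for every m > 1 the m distinct m-th roots of unity sum to 0, e.g. 1 + exp(2*I*pi/3) + exp(-2*I*pi/3) = 0.)
A character is irreducible iff <chi, chi> = 1, so this representation is reducible.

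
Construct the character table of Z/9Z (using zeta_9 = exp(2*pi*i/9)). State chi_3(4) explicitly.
Character table of Z/9Z (irreps indexed chi_0,...,chi_8 with chi_k(m) = zeta_9^(k*m), zeta_9 = exp(2*pi*i/9)):
  irrep \ class  {0} (size 1)  {1} (size 1)    {2} (size 1)    {3} (size 1)    {4} (size 1)    {5} (size 1)    {6} (size 1)    {7} (size 1)    {8} (size 1)  
  chi_0          1             1               1               1               1               1               1               1               1             
  chi_1          1             exp(2*I*pi/9)   exp(4*I*pi/9)   exp(2*I*pi/3)   exp(8*I*pi/9)   exp(-8*I*pi/9)  exp(-2*I*pi/3)  exp(-4*I*pi/9)  exp(-2*I*pi/9)
  chi_2          1             exp(4*I*pi/9)   exp(8*I*pi/9)   exp(-2*I*pi/3)  exp(-2*I*pi/9)  exp(2*I*pi/9)   exp(2*I*pi/3)   exp(-8*I*pi/9)  exp(-4*I*pi/9)
  chi_3          1             exp(2*I*pi/3)   exp(-2*I*pi/3)  1               exp(2*I*pi/3)   exp(-2*I*pi/3)  1               exp(2*I*pi/3)   exp(-2*I*pi/3)
  chi_4          1             exp(8*I*pi/9)   exp(-2*I*pi/9)  exp(2*I*pi/3)   exp(-4*I*pi/9)  exp(4*I*pi/9)   exp(-2*I*pi/3)  exp(2*I*pi/9)   exp(-8*I*pi/9)
  chi_5          1             exp(-8*I*pi/9)  exp(2*I*pi/9)   exp(-2*I*pi/3)  exp(4*I*pi/9)   exp(-4*I*pi/9)  exp(2*I*pi/3)   exp(-2*I*pi/9)  exp(8*I*pi/9) 
  chi_6          1             exp(-2*I*pi/3)  exp(2*I*pi/3)   1               exp(-2*I*pi/3)  exp(2*I*pi/3)   1               exp(-2*I*pi/3)  exp(2*I*pi/3) 
  chi_7          1             exp(-4*I*pi/9)  exp(-8*I*pi/9)  exp(2*I*pi/3)   exp(2*I*pi/9)   exp(-2*I*pi/9)  exp(-2*I*pi/3)  exp(8*I*pi/9)   exp(4*I*pi/9) 
  chi_8          1             exp(-2*I*pi/9)  exp(-4*I*pi/9)  exp(-2*I*pi/3)  exp(-8*I*pi/9)  exp(8*I*pi/9)   exp(2*I*pi/3)   exp(4*I*pi/9)   exp(2*I*pi/9) 

Spot check: chi_3(4) = zeta_9^(3*4) = zeta_9^12 = exp(2*I*pi/3).

Solution. Z/9Z is abelian, so all 9 irreducible complex representations are 1-dimensional. They are given by chi_k(m) = zeta_9^(k*m) for k = 0,...,8. Row orthogonality: sum_m chi_k(m) conj(chi_l(m)) = 9 * [k = l].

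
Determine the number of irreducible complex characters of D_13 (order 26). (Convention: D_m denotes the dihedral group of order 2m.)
8

Solution. The number of irreducible complex representations of a finite group equals its number of conjugacy classes. D_13 has 8 conjugacy classes ((n+3)/2 for n odd), so D_13 (order 26) has exactly 8 irreducible complex representations.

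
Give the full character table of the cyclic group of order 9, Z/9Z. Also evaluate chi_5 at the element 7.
Character table of Z/9Z (irreps indexed chi_0,...,chi_8 with chi_k(m) = zeta_9^(k*m), zeta_9 = exp(2*pi*i/9)):
  irrep \ class  {0} (size 1)  {1} (size 1)    {2} (size 1)    {3} (size 1)    {4} (size 1)    {5} (size 1)    {6} (size 1)    {7} (size 1)    {8} (size 1)  
  chi_0          1             1               1               1               1               1               1               1               1             
  chi_1          1             exp(2*I*pi/9)   exp(4*I*pi/9)   exp(2*I*pi/3)   exp(8*I*pi/9)   exp(-8*I*pi/9)  exp(-2*I*pi/3)  exp(-4*I*pi/9)  exp(-2*I*pi/9)
  chi_2          1             exp(4*I*pi/9)   exp(8*I*pi/9)   exp(-2*I*pi/3)  exp(-2*I*pi/9)  exp(2*I*pi/9)   exp(2*I*pi/3)   exp(-8*I*pi/9)  exp(-4*I*pi/9)
  chi_3          1             exp(2*I*pi/3)   exp(-2*I*pi/3)  1               exp(2*I*pi/3)   exp(-2*I*pi/3)  1               exp(2*I*pi/3)   exp(-2*I*pi/3)
  chi_4          1             exp(8*I*pi/9)   exp(-2*I*pi/9)  exp(2*I*pi/3)   exp(-4*I*pi/9)  exp(4*I*pi/9)   exp(-2*I*pi/3)  exp(2*I*pi/9)   exp(-8*I*pi/9)
  chi_5          1             exp(-8*I*pi/9)  exp(2*I*pi/9)   exp(-2*I*pi/3)  exp(4*I*pi/9)   exp(-4*I*pi/9)  exp(2*I*pi/3)   exp(-2*I*pi/9)  exp(8*I*pi/9) 
  chi_6          1             exp(-2*I*pi/3)  exp(2*I*pi/3)   1               exp(-2*I*pi/3)  exp(2*I*pi/3)   1               exp(-2*I*pi/3)  exp(2*I*pi/3) 
  chi_7          1             exp(-4*I*pi/9)  exp(-8*I*pi/9)  exp(2*I*pi/3)   exp(2*I*pi/9)   exp(-2*I*pi/9)  exp(-2*I*pi/3)  exp(8*I*pi/9)   exp(4*I*pi/9) 
  chi_8          1             exp(-2*I*pi/9)  exp(-4*I*pi/9)  exp(-2*I*pi/3)  exp(-8*I*pi/9)  exp(8*I*pi/9)   exp(2*I*pi/3)   exp(4*I*pi/9)   exp(2*I*pi/9) 

Spot check: chi_5(7) = zeta_9^(5*7) = zeta_9^35 = exp(-2*I*pi/9).

Justification: Z/9Z is abelian, so all 9 irreducible complex representations are 1-dimensional. They are given by chi_k(m) = zeta_9^(k*m) for k = 0,...,8. Row orthogonality: sum_m chi_k(m) conj(chi_l(m)) = 9 * [k = l].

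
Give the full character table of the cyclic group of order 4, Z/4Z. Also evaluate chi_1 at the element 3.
Character table of Z/4Z (irreps indexed chi_0,...,chi_3 with chi_k(m) = zeta_4^(k*m), zeta_4 = exp(2*pi*i/4)):
  irrep \ class  {0} (size 1)  {1} (size 1)  {2} (size 1)  {3} (size 1)
  chi_0          1             1             1             1           
  chi_1          1             I             -1            -I          
  chi_2          1             -1            1             -1          
  chi_3          1             -I            -1            I           

Spot check: chi_1(3) = zeta_4^(1*3) = zeta_4^3 = -I.

Justification: Z/4Z is abelian, so all 4 irreducible complex representations are 1-dimensional. They are given by chi_k(m) = zeta_4^(k*m) for k = 0,...,3. Row orthogonality: sum_m chi_k(m) conj(chi_l(m)) = 4 * [k = l].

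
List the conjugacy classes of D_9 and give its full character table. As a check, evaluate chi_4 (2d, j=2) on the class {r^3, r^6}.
Conjugacy classes: {e} of size 1, {r^1, r^8} of size 2, {r^2, r^7} of size 2, {r^3, r^6} of size 2, {r^4, r^5} of size 2, {s, sr, ..., sr^8} of size 9.
Character table:
  irrep \ class              {e} (size 1)  {r^1, r^8} (size 2)  {r^2, r^7} (size 2)  {r^3, r^6} (size 2)  {r^4, r^5} (size 2)  {s, sr, ..., sr^8} (size 9)
  chi_1 (triv)               1             1                    1                    1                    1                    1                          
  chi_2 (sign: r->1, s->-1)  1             1                    1                    1                    1                    -1                         
  chi_3 (2d, j=1)            2             2*cos(2*pi/9)        2*cos(4*pi/9)        -1                   -2*cos(pi/9)         0                          
  chi_4 (2d, j=2)            2             2*cos(4*pi/9)        -2*cos(pi/9)         -1                   2*cos(2*pi/9)        0                          
  chi_5 (2d, j=3)            2             -1                   -1                   2                    -1                   0                          
  chi_6 (2d, j=4)            2             -2*cos(pi/9)         2*cos(2*pi/9)        -1                   2*cos(4*pi/9)        0                          

Spot check: chi_4 (2d, j=2) on {r^3, r^6} = -1.

Working: D_9 has order 2*9 = 18 with 6 conjugacy classes, hence 6 irreducibles. Sum of squared dims 1 + 1 + 4 + 4 + 4 + 4 = 18 = |G|. Linear characters come from the abelianisation; the 2-dimensional irreps have character r^k -> 2*cos(2*pi*j*k/9), reflections -> 0.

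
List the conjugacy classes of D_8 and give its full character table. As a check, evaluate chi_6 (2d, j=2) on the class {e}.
Conjugacy classes: {e} of size 1, {r^4} of size 1, {r^1, r^7} of size 2, {r^2, r^6} of size 2, {r^3, r^5} of size 2, {s, sr^2, ...} of size 4, {sr, sr^3, ...} of size 4.
Character table:
  irrep \ class              {e} (size 1)  {r^4} (size 1)  {r^1, r^7} (size 2)  {r^2, r^6} (size 2)  {r^3, r^5} (size 2)  {s, sr^2, ...} (size 4)  {sr, sr^3, ...} (size 4)
  chi_1 (triv)               1             1               1                    1                    1                    1                        1                       
  chi_2 (sign: r->1, s->-1)  1             1               1                    1                    1                    -1                       -1                      
  chi_3 (r->-1, s->1)        1             1               -1                   1                    -1                   1                        -1                      
  chi_4 (r->-1, s->-1)       1             1               -1                   1                    -1                   -1                       1                       
  chi_5 (2d, j=1)            2             -2              sqrt(2)              0                    -sqrt(2)             0                        0                       
  chi_6 (2d, j=2)            2             2               0                    -2                   0                    0                        0                       
  chi_7 (2d, j=3)            2             -2              -sqrt(2)             0                    sqrt(2)              0                        0                       

Spot check: chi_6 (2d, j=2) on {e} = 2.

Proof sketch: D_8 has order 2*8 = 16 with 7 conjugacy classes, hence 7 irreducibles. Sum of squared dims 1 + 1 + 1 + 1 + 4 + 4 + 4 = 16 = |G|. Linear characters come from the abelianisation; the 2-dimensional irreps have character r^k -> 2*cos(2*pi*j*k/8), reflections -> 0.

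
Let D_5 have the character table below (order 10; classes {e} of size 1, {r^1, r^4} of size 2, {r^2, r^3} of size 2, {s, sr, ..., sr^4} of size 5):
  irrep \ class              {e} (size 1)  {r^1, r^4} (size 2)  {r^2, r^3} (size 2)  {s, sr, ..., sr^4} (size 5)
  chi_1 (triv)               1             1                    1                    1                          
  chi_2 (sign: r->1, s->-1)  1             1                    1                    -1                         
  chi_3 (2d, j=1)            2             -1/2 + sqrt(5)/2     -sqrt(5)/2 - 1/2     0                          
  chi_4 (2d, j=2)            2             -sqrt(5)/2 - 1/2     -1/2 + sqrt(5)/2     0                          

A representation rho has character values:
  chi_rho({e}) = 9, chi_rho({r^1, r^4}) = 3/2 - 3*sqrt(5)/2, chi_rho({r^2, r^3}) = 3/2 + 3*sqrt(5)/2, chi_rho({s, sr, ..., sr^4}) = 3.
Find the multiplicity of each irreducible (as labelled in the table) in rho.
Multiplicities: chi_1: 3, chi_2: 0, chi_3: 0, chi_4: 3.

Proof sketch: Use <chi_rho, chi> = (1/|G|) sum_C |C| * chi_rho(C) * conj(chi(C)) with |G| = 10 for each irreducible chi in the table:
  <chi_rho, chi_1> = (1/10)[1*(9)*conj(1) + 2*(3/2 - 3*sqrt(5)/2)*conj(1) + 2*(3/2 + 3*sqrt(5)/2)*conj(1) + 5*(3)*conj(1)]
      = (1/10)[(9) + (3 - 3*sqrt(5)) + (3 + 3*sqrt(5)) + (15)] = 30/10 = 3
  <chi_rho, chi_2> = (1/10)[1*(9)*conj(1) + 2*(3/2 - 3*sqrt(5)/2)*conj(1) + 2*(3/2 + 3*sqrt(5)/2)*conj(1) + 5*(3)*conj(-1)]
      = (1/10)[(9) + (3 - 3*sqrt(5)) + (3 + 3*sqrt(5)) + (-15)] = 0/10 = 0
  <chi_rho, chi_3> = (1/10)[1*(9)*conj(2) + 2*(3/2 - 3*sqrt(5)/2)*conj(-1/2 + sqrt(5)/2) + 2*(3/2 + 3*sqrt(5)/2)*conj(-sqrt(5)/2 - 1/2) + 5*(3)*conj(0)]
      = (1/10)[(18) + (-9 + 3*sqrt(5)) + (-9 - 3*sqrt(5)) + (0)] = 0/10 = 0
  <chi_rho, chi_4> = (1/10)[1*(9)*conj(2) + 2*(3/2 - 3*sqrt(5)/2)*conj(-sqrt(5)/2 - 1/2) + 2*(3/2 + 3*sqrt(5)/2)*conj(-1/2 + sqrt(5)/2) + 5*(3)*conj(0)]
      = (1/10)[(18) + (6) + (6) + (0)] = 30/10 = 3
Dimension check: dim(rho) = sum (mult * dim) = 3*1 + 0*1 + 0*2 + 3*2 = 9 = chi_rho(e) = 9.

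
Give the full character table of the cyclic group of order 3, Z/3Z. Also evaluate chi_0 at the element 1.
Character table of Z/3Z (irreps indexed chi_0,...,chi_2 with chi_k(m) = zeta_3^(k*m), zeta_3 = exp(2*pi*i/3)):
  irrep \ class  {0} (size 1)  {1} (size 1)    {2} (size 1)  
  chi_0          1             1               1             
  chi_1          1             exp(2*I*pi/3)   exp(-2*I*pi/3)
  chi_2          1             exp(-2*I*pi/3)  exp(2*I*pi/3) 

Spot check: chi_0(1) = zeta_3^(0*1) = zeta_3^0 = 1.

Argument: Z/3Z is abelian, so all 3 irreducible complex representations are 1-dimensional. They are given by chi_k(m) = zeta_3^(k*m) for k = 0,...,2. Row orthogonality: sum_m chi_k(m) conj(chi_l(m)) = 3 * [k = l].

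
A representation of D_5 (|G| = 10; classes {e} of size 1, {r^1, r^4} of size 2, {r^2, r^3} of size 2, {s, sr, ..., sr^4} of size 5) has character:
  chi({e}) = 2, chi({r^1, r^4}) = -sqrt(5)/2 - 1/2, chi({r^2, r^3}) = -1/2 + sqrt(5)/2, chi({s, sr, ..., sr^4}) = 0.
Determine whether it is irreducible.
Irreducible: <chi, chi> = 1.

Working: <chi, chi> = (1/|G|) sum_C |C| * |chi(C)|^2 = (1/10)[1*|2|^2 + 2*|-sqrt(5)/2 - 1/2|^2 + 2*|-1/2 + sqrt(5)/2|^2 + 5*|0|^2]
  = (1/10)[(4) + (sqrt(5) + 3) + (3 - sqrt(5)) + (0)] = 10/10 = 1.
A character is irreducible iff <chi, chi> = 1, so this representation is irreducible.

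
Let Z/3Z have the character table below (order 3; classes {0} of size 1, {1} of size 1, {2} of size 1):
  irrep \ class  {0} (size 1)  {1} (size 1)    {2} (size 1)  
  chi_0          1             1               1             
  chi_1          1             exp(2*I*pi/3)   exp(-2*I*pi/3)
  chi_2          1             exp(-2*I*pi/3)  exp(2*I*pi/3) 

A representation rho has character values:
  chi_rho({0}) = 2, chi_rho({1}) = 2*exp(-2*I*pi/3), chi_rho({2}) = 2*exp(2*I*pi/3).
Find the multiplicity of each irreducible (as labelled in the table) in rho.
Multiplicities: chi_0: 0, chi_1: 0, chi_2: 2.

Argument: Use <chi_rho, chi> = (1/|G|) sum_C |C| * chi_rho(C) * conj(chi(C)) with |G| = 3 for each irreducible chi in the table:
  <chi_rho, chi_0> = (1/3)[1*(2)*conj(1) + 1*(2*exp(-2*I*pi/3))*conj(1) + 1*(2*exp(2*I*pi/3))*conj(1)]
      = (1/3)[(2) + (2*exp(-2*I*pi/3)) + (2*exp(2*I*pi/3))] = 0/3 = 0
  <chi_rho, chi_1> = (1/3)[1*(2)*conj(1) + 1*(2*exp(-2*I*pi/3))*conj(exp(2*I*pi/3)) + 1*(2*exp(2*I*pi/3))*conj(exp(-2*I*pi/3))]
      = (1/3)[(2) + (2*exp(2*I*pi/3)) + (2*exp(-2*I*pi/3))] = 0/3 = 0
  <chi_rho, chi_2> = (1/3)[1*(2)*conj(1) + 1*(2*exp(-2*I*pi/3))*conj(exp(-2*I*pi/3)) + 1*(2*exp(2*I*pi/3))*conj(exp(2*I*pi/3))]
      = (1/3)[(2) + (2) + (2)] = 6/3 = 2
(Exp terms are combined using exp(i*s)*conj(exp(i*t)) = exp(i*(s-t)), and sums of them are collapsed using the identity that for every m > 1 the m distinct m-th roots of unity sum to 0, e.g. 1 + exp(2*I*pi/3) + exp(-2*I*pi/3) = 0.)
Dimension check: dim(rho) = sum (mult * dim) = 0*1 + 0*1 + 2*1 = 2 = chi_rho(e) = 2.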